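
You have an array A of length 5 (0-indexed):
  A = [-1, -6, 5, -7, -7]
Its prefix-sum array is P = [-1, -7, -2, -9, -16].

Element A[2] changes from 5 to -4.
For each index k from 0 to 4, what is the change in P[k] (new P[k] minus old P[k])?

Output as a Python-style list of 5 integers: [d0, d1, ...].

Answer: [0, 0, -9, -9, -9]

Derivation:
Element change: A[2] 5 -> -4, delta = -9
For k < 2: P[k] unchanged, delta_P[k] = 0
For k >= 2: P[k] shifts by exactly -9
Delta array: [0, 0, -9, -9, -9]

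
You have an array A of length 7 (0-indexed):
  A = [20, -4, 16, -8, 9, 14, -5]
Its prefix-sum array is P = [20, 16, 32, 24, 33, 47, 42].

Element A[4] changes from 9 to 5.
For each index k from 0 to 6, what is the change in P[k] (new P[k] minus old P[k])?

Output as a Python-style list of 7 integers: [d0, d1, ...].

Element change: A[4] 9 -> 5, delta = -4
For k < 4: P[k] unchanged, delta_P[k] = 0
For k >= 4: P[k] shifts by exactly -4
Delta array: [0, 0, 0, 0, -4, -4, -4]

Answer: [0, 0, 0, 0, -4, -4, -4]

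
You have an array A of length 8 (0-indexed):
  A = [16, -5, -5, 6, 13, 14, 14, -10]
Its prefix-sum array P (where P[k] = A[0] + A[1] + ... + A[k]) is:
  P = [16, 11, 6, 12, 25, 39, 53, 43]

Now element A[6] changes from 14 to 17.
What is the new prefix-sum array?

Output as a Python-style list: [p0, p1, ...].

Change: A[6] 14 -> 17, delta = 3
P[k] for k < 6: unchanged (A[6] not included)
P[k] for k >= 6: shift by delta = 3
  P[0] = 16 + 0 = 16
  P[1] = 11 + 0 = 11
  P[2] = 6 + 0 = 6
  P[3] = 12 + 0 = 12
  P[4] = 25 + 0 = 25
  P[5] = 39 + 0 = 39
  P[6] = 53 + 3 = 56
  P[7] = 43 + 3 = 46

Answer: [16, 11, 6, 12, 25, 39, 56, 46]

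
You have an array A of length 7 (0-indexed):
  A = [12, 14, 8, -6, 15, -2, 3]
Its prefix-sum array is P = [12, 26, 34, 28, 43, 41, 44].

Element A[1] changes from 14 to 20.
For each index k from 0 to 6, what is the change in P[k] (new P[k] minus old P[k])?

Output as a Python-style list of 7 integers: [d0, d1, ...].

Element change: A[1] 14 -> 20, delta = 6
For k < 1: P[k] unchanged, delta_P[k] = 0
For k >= 1: P[k] shifts by exactly 6
Delta array: [0, 6, 6, 6, 6, 6, 6]

Answer: [0, 6, 6, 6, 6, 6, 6]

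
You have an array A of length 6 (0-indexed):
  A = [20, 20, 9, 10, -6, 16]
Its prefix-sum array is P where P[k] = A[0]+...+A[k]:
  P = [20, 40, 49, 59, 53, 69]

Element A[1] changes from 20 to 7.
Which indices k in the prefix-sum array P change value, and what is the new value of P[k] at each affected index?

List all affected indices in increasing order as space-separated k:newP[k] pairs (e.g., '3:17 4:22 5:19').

Answer: 1:27 2:36 3:46 4:40 5:56

Derivation:
P[k] = A[0] + ... + A[k]
P[k] includes A[1] iff k >= 1
Affected indices: 1, 2, ..., 5; delta = -13
  P[1]: 40 + -13 = 27
  P[2]: 49 + -13 = 36
  P[3]: 59 + -13 = 46
  P[4]: 53 + -13 = 40
  P[5]: 69 + -13 = 56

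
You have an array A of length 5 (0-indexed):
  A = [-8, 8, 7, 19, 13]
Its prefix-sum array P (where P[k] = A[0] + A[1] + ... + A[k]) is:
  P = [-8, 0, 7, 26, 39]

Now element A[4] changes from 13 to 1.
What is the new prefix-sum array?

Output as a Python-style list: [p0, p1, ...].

Change: A[4] 13 -> 1, delta = -12
P[k] for k < 4: unchanged (A[4] not included)
P[k] for k >= 4: shift by delta = -12
  P[0] = -8 + 0 = -8
  P[1] = 0 + 0 = 0
  P[2] = 7 + 0 = 7
  P[3] = 26 + 0 = 26
  P[4] = 39 + -12 = 27

Answer: [-8, 0, 7, 26, 27]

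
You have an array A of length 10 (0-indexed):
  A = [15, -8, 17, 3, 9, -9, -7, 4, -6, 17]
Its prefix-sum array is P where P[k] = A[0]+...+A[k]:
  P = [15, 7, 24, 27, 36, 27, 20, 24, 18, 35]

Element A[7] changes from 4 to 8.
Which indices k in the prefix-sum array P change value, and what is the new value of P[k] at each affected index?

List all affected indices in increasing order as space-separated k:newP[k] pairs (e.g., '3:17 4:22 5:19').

P[k] = A[0] + ... + A[k]
P[k] includes A[7] iff k >= 7
Affected indices: 7, 8, ..., 9; delta = 4
  P[7]: 24 + 4 = 28
  P[8]: 18 + 4 = 22
  P[9]: 35 + 4 = 39

Answer: 7:28 8:22 9:39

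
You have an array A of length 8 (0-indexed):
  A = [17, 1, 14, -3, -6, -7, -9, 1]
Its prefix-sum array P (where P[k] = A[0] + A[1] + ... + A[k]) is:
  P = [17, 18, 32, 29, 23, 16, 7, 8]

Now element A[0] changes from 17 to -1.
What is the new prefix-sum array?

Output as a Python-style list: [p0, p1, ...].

Change: A[0] 17 -> -1, delta = -18
P[k] for k < 0: unchanged (A[0] not included)
P[k] for k >= 0: shift by delta = -18
  P[0] = 17 + -18 = -1
  P[1] = 18 + -18 = 0
  P[2] = 32 + -18 = 14
  P[3] = 29 + -18 = 11
  P[4] = 23 + -18 = 5
  P[5] = 16 + -18 = -2
  P[6] = 7 + -18 = -11
  P[7] = 8 + -18 = -10

Answer: [-1, 0, 14, 11, 5, -2, -11, -10]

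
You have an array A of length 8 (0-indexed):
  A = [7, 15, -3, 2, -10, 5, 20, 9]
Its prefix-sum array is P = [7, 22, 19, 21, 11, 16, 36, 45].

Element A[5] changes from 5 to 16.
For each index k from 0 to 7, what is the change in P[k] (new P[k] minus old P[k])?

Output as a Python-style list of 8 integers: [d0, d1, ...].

Element change: A[5] 5 -> 16, delta = 11
For k < 5: P[k] unchanged, delta_P[k] = 0
For k >= 5: P[k] shifts by exactly 11
Delta array: [0, 0, 0, 0, 0, 11, 11, 11]

Answer: [0, 0, 0, 0, 0, 11, 11, 11]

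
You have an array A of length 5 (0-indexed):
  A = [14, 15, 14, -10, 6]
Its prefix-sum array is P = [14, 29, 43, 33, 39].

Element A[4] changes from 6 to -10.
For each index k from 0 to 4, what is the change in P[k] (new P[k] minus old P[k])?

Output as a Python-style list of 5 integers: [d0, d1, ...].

Answer: [0, 0, 0, 0, -16]

Derivation:
Element change: A[4] 6 -> -10, delta = -16
For k < 4: P[k] unchanged, delta_P[k] = 0
For k >= 4: P[k] shifts by exactly -16
Delta array: [0, 0, 0, 0, -16]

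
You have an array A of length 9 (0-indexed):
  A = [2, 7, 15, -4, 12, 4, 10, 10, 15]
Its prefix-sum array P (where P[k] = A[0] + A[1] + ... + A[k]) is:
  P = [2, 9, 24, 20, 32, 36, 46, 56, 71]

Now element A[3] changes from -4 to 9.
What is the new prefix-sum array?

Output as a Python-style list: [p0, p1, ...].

Change: A[3] -4 -> 9, delta = 13
P[k] for k < 3: unchanged (A[3] not included)
P[k] for k >= 3: shift by delta = 13
  P[0] = 2 + 0 = 2
  P[1] = 9 + 0 = 9
  P[2] = 24 + 0 = 24
  P[3] = 20 + 13 = 33
  P[4] = 32 + 13 = 45
  P[5] = 36 + 13 = 49
  P[6] = 46 + 13 = 59
  P[7] = 56 + 13 = 69
  P[8] = 71 + 13 = 84

Answer: [2, 9, 24, 33, 45, 49, 59, 69, 84]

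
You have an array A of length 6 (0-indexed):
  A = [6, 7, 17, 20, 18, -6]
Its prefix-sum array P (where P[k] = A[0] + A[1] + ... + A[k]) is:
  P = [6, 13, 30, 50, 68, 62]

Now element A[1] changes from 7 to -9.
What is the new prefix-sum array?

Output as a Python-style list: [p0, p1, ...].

Answer: [6, -3, 14, 34, 52, 46]

Derivation:
Change: A[1] 7 -> -9, delta = -16
P[k] for k < 1: unchanged (A[1] not included)
P[k] for k >= 1: shift by delta = -16
  P[0] = 6 + 0 = 6
  P[1] = 13 + -16 = -3
  P[2] = 30 + -16 = 14
  P[3] = 50 + -16 = 34
  P[4] = 68 + -16 = 52
  P[5] = 62 + -16 = 46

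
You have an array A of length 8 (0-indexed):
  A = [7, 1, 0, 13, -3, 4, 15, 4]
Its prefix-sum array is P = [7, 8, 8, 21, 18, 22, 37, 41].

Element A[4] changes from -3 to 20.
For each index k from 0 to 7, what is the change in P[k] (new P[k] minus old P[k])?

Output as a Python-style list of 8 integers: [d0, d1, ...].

Element change: A[4] -3 -> 20, delta = 23
For k < 4: P[k] unchanged, delta_P[k] = 0
For k >= 4: P[k] shifts by exactly 23
Delta array: [0, 0, 0, 0, 23, 23, 23, 23]

Answer: [0, 0, 0, 0, 23, 23, 23, 23]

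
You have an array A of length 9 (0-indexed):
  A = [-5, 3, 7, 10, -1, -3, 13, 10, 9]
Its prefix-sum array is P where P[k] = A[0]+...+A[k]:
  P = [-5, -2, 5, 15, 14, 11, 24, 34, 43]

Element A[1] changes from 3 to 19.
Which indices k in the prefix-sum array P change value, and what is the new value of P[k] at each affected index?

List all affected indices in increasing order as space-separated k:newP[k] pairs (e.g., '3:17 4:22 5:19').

Answer: 1:14 2:21 3:31 4:30 5:27 6:40 7:50 8:59

Derivation:
P[k] = A[0] + ... + A[k]
P[k] includes A[1] iff k >= 1
Affected indices: 1, 2, ..., 8; delta = 16
  P[1]: -2 + 16 = 14
  P[2]: 5 + 16 = 21
  P[3]: 15 + 16 = 31
  P[4]: 14 + 16 = 30
  P[5]: 11 + 16 = 27
  P[6]: 24 + 16 = 40
  P[7]: 34 + 16 = 50
  P[8]: 43 + 16 = 59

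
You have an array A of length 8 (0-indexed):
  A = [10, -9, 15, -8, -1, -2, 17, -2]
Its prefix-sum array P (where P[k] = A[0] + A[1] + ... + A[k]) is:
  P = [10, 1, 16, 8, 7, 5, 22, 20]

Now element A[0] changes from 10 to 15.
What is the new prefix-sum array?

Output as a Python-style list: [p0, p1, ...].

Answer: [15, 6, 21, 13, 12, 10, 27, 25]

Derivation:
Change: A[0] 10 -> 15, delta = 5
P[k] for k < 0: unchanged (A[0] not included)
P[k] for k >= 0: shift by delta = 5
  P[0] = 10 + 5 = 15
  P[1] = 1 + 5 = 6
  P[2] = 16 + 5 = 21
  P[3] = 8 + 5 = 13
  P[4] = 7 + 5 = 12
  P[5] = 5 + 5 = 10
  P[6] = 22 + 5 = 27
  P[7] = 20 + 5 = 25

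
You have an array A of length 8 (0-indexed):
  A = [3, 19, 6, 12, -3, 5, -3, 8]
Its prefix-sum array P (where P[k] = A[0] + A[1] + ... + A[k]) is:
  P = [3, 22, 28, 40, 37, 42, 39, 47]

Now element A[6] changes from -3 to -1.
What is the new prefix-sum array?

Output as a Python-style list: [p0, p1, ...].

Change: A[6] -3 -> -1, delta = 2
P[k] for k < 6: unchanged (A[6] not included)
P[k] for k >= 6: shift by delta = 2
  P[0] = 3 + 0 = 3
  P[1] = 22 + 0 = 22
  P[2] = 28 + 0 = 28
  P[3] = 40 + 0 = 40
  P[4] = 37 + 0 = 37
  P[5] = 42 + 0 = 42
  P[6] = 39 + 2 = 41
  P[7] = 47 + 2 = 49

Answer: [3, 22, 28, 40, 37, 42, 41, 49]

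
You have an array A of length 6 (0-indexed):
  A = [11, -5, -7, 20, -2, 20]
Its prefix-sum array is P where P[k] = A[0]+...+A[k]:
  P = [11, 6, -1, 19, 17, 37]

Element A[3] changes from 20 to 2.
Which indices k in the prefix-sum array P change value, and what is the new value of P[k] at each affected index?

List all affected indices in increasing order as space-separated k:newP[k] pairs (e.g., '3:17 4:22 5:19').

Answer: 3:1 4:-1 5:19

Derivation:
P[k] = A[0] + ... + A[k]
P[k] includes A[3] iff k >= 3
Affected indices: 3, 4, ..., 5; delta = -18
  P[3]: 19 + -18 = 1
  P[4]: 17 + -18 = -1
  P[5]: 37 + -18 = 19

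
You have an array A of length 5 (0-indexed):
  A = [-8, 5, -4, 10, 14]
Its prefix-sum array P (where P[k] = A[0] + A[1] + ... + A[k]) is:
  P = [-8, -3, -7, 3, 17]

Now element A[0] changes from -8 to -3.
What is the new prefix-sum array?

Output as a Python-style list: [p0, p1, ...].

Change: A[0] -8 -> -3, delta = 5
P[k] for k < 0: unchanged (A[0] not included)
P[k] for k >= 0: shift by delta = 5
  P[0] = -8 + 5 = -3
  P[1] = -3 + 5 = 2
  P[2] = -7 + 5 = -2
  P[3] = 3 + 5 = 8
  P[4] = 17 + 5 = 22

Answer: [-3, 2, -2, 8, 22]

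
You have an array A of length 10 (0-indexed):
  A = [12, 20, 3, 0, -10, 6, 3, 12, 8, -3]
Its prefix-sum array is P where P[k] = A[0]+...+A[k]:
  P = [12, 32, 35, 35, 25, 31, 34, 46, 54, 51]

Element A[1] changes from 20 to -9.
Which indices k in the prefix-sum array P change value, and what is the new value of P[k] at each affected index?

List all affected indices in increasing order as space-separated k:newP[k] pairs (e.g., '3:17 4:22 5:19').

Answer: 1:3 2:6 3:6 4:-4 5:2 6:5 7:17 8:25 9:22

Derivation:
P[k] = A[0] + ... + A[k]
P[k] includes A[1] iff k >= 1
Affected indices: 1, 2, ..., 9; delta = -29
  P[1]: 32 + -29 = 3
  P[2]: 35 + -29 = 6
  P[3]: 35 + -29 = 6
  P[4]: 25 + -29 = -4
  P[5]: 31 + -29 = 2
  P[6]: 34 + -29 = 5
  P[7]: 46 + -29 = 17
  P[8]: 54 + -29 = 25
  P[9]: 51 + -29 = 22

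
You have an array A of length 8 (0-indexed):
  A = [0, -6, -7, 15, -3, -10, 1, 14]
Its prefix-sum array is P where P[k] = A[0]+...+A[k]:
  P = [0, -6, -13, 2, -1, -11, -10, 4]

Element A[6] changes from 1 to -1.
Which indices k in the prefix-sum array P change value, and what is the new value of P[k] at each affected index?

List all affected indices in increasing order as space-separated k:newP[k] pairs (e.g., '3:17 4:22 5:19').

P[k] = A[0] + ... + A[k]
P[k] includes A[6] iff k >= 6
Affected indices: 6, 7, ..., 7; delta = -2
  P[6]: -10 + -2 = -12
  P[7]: 4 + -2 = 2

Answer: 6:-12 7:2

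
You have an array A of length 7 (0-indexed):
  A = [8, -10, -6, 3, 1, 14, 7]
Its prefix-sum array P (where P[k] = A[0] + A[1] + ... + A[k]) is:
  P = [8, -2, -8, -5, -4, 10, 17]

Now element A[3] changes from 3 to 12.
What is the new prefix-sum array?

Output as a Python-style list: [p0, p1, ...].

Answer: [8, -2, -8, 4, 5, 19, 26]

Derivation:
Change: A[3] 3 -> 12, delta = 9
P[k] for k < 3: unchanged (A[3] not included)
P[k] for k >= 3: shift by delta = 9
  P[0] = 8 + 0 = 8
  P[1] = -2 + 0 = -2
  P[2] = -8 + 0 = -8
  P[3] = -5 + 9 = 4
  P[4] = -4 + 9 = 5
  P[5] = 10 + 9 = 19
  P[6] = 17 + 9 = 26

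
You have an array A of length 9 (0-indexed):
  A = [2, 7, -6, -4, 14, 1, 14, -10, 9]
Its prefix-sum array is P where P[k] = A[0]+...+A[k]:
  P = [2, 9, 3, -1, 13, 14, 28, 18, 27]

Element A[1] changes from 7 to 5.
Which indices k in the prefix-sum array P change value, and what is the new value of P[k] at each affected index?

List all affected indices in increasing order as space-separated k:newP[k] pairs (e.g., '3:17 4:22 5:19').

Answer: 1:7 2:1 3:-3 4:11 5:12 6:26 7:16 8:25

Derivation:
P[k] = A[0] + ... + A[k]
P[k] includes A[1] iff k >= 1
Affected indices: 1, 2, ..., 8; delta = -2
  P[1]: 9 + -2 = 7
  P[2]: 3 + -2 = 1
  P[3]: -1 + -2 = -3
  P[4]: 13 + -2 = 11
  P[5]: 14 + -2 = 12
  P[6]: 28 + -2 = 26
  P[7]: 18 + -2 = 16
  P[8]: 27 + -2 = 25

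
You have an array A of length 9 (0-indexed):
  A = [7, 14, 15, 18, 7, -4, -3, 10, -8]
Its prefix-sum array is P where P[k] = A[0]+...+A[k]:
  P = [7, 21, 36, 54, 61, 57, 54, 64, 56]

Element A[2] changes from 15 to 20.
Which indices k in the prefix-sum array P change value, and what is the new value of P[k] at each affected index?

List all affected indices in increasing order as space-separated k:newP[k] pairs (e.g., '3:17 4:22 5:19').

P[k] = A[0] + ... + A[k]
P[k] includes A[2] iff k >= 2
Affected indices: 2, 3, ..., 8; delta = 5
  P[2]: 36 + 5 = 41
  P[3]: 54 + 5 = 59
  P[4]: 61 + 5 = 66
  P[5]: 57 + 5 = 62
  P[6]: 54 + 5 = 59
  P[7]: 64 + 5 = 69
  P[8]: 56 + 5 = 61

Answer: 2:41 3:59 4:66 5:62 6:59 7:69 8:61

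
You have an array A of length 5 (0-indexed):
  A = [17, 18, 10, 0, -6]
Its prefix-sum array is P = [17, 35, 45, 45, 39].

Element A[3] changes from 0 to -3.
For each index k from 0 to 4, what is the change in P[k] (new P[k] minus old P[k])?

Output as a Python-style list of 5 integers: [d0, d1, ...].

Answer: [0, 0, 0, -3, -3]

Derivation:
Element change: A[3] 0 -> -3, delta = -3
For k < 3: P[k] unchanged, delta_P[k] = 0
For k >= 3: P[k] shifts by exactly -3
Delta array: [0, 0, 0, -3, -3]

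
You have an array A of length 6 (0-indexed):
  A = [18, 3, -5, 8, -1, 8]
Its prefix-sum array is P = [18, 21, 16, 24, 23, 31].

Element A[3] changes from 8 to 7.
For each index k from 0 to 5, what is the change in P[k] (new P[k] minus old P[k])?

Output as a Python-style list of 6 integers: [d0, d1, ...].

Answer: [0, 0, 0, -1, -1, -1]

Derivation:
Element change: A[3] 8 -> 7, delta = -1
For k < 3: P[k] unchanged, delta_P[k] = 0
For k >= 3: P[k] shifts by exactly -1
Delta array: [0, 0, 0, -1, -1, -1]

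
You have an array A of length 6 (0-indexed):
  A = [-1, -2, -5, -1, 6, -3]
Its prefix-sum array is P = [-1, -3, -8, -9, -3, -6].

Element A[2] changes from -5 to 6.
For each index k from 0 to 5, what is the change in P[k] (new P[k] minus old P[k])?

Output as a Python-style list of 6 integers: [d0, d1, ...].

Element change: A[2] -5 -> 6, delta = 11
For k < 2: P[k] unchanged, delta_P[k] = 0
For k >= 2: P[k] shifts by exactly 11
Delta array: [0, 0, 11, 11, 11, 11]

Answer: [0, 0, 11, 11, 11, 11]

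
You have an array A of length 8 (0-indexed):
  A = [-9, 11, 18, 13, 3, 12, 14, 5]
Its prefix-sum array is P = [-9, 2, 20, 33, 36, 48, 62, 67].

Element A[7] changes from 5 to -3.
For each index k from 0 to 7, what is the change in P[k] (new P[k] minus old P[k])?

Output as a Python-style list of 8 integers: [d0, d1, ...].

Element change: A[7] 5 -> -3, delta = -8
For k < 7: P[k] unchanged, delta_P[k] = 0
For k >= 7: P[k] shifts by exactly -8
Delta array: [0, 0, 0, 0, 0, 0, 0, -8]

Answer: [0, 0, 0, 0, 0, 0, 0, -8]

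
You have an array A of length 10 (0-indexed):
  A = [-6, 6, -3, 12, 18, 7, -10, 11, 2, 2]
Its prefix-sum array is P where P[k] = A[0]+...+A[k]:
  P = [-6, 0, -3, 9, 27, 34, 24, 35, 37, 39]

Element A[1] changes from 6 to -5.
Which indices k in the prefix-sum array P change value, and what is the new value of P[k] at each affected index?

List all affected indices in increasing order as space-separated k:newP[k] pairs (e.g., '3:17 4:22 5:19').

P[k] = A[0] + ... + A[k]
P[k] includes A[1] iff k >= 1
Affected indices: 1, 2, ..., 9; delta = -11
  P[1]: 0 + -11 = -11
  P[2]: -3 + -11 = -14
  P[3]: 9 + -11 = -2
  P[4]: 27 + -11 = 16
  P[5]: 34 + -11 = 23
  P[6]: 24 + -11 = 13
  P[7]: 35 + -11 = 24
  P[8]: 37 + -11 = 26
  P[9]: 39 + -11 = 28

Answer: 1:-11 2:-14 3:-2 4:16 5:23 6:13 7:24 8:26 9:28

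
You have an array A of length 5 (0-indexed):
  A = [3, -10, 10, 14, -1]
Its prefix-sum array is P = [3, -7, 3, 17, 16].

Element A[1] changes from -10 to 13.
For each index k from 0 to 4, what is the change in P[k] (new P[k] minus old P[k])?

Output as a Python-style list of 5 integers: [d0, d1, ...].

Element change: A[1] -10 -> 13, delta = 23
For k < 1: P[k] unchanged, delta_P[k] = 0
For k >= 1: P[k] shifts by exactly 23
Delta array: [0, 23, 23, 23, 23]

Answer: [0, 23, 23, 23, 23]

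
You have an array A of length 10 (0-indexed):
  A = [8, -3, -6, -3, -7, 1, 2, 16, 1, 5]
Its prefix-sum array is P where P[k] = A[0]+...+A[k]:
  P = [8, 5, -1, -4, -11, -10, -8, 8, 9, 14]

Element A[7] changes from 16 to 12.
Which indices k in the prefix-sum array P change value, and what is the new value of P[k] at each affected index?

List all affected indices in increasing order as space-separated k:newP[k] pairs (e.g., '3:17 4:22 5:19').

P[k] = A[0] + ... + A[k]
P[k] includes A[7] iff k >= 7
Affected indices: 7, 8, ..., 9; delta = -4
  P[7]: 8 + -4 = 4
  P[8]: 9 + -4 = 5
  P[9]: 14 + -4 = 10

Answer: 7:4 8:5 9:10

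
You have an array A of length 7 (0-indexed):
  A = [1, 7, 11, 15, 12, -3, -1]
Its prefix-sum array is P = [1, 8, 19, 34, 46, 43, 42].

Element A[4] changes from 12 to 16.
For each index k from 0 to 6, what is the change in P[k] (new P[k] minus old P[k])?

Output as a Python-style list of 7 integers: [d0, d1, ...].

Answer: [0, 0, 0, 0, 4, 4, 4]

Derivation:
Element change: A[4] 12 -> 16, delta = 4
For k < 4: P[k] unchanged, delta_P[k] = 0
For k >= 4: P[k] shifts by exactly 4
Delta array: [0, 0, 0, 0, 4, 4, 4]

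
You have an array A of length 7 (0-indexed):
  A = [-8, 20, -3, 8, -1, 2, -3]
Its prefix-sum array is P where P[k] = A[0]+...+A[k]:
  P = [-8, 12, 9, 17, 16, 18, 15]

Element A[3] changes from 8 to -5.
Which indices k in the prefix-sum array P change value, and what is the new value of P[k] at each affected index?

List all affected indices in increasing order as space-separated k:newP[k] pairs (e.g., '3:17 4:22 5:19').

Answer: 3:4 4:3 5:5 6:2

Derivation:
P[k] = A[0] + ... + A[k]
P[k] includes A[3] iff k >= 3
Affected indices: 3, 4, ..., 6; delta = -13
  P[3]: 17 + -13 = 4
  P[4]: 16 + -13 = 3
  P[5]: 18 + -13 = 5
  P[6]: 15 + -13 = 2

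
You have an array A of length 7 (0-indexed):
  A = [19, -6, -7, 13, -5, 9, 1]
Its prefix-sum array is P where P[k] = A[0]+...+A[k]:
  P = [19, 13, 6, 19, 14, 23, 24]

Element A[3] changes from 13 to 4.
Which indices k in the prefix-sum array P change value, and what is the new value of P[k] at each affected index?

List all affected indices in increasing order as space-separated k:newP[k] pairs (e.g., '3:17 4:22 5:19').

P[k] = A[0] + ... + A[k]
P[k] includes A[3] iff k >= 3
Affected indices: 3, 4, ..., 6; delta = -9
  P[3]: 19 + -9 = 10
  P[4]: 14 + -9 = 5
  P[5]: 23 + -9 = 14
  P[6]: 24 + -9 = 15

Answer: 3:10 4:5 5:14 6:15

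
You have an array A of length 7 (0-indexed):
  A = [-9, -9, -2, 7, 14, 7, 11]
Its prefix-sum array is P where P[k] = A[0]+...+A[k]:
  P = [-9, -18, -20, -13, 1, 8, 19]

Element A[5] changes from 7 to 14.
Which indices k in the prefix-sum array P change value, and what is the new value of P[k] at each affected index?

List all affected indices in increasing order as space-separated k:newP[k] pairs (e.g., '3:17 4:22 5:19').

Answer: 5:15 6:26

Derivation:
P[k] = A[0] + ... + A[k]
P[k] includes A[5] iff k >= 5
Affected indices: 5, 6, ..., 6; delta = 7
  P[5]: 8 + 7 = 15
  P[6]: 19 + 7 = 26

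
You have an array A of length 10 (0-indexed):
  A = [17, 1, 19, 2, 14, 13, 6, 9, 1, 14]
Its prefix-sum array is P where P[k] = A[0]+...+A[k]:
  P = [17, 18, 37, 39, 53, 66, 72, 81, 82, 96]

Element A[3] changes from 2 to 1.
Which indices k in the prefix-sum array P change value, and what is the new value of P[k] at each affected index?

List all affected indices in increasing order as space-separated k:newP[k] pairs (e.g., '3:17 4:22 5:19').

P[k] = A[0] + ... + A[k]
P[k] includes A[3] iff k >= 3
Affected indices: 3, 4, ..., 9; delta = -1
  P[3]: 39 + -1 = 38
  P[4]: 53 + -1 = 52
  P[5]: 66 + -1 = 65
  P[6]: 72 + -1 = 71
  P[7]: 81 + -1 = 80
  P[8]: 82 + -1 = 81
  P[9]: 96 + -1 = 95

Answer: 3:38 4:52 5:65 6:71 7:80 8:81 9:95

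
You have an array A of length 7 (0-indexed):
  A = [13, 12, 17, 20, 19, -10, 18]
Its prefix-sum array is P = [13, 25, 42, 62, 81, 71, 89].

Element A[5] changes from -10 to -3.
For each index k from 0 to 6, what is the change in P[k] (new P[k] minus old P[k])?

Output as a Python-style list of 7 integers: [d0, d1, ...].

Answer: [0, 0, 0, 0, 0, 7, 7]

Derivation:
Element change: A[5] -10 -> -3, delta = 7
For k < 5: P[k] unchanged, delta_P[k] = 0
For k >= 5: P[k] shifts by exactly 7
Delta array: [0, 0, 0, 0, 0, 7, 7]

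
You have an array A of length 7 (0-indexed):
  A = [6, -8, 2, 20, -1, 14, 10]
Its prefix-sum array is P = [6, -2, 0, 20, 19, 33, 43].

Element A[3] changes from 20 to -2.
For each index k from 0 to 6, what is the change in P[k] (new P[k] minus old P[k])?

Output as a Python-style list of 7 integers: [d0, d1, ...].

Element change: A[3] 20 -> -2, delta = -22
For k < 3: P[k] unchanged, delta_P[k] = 0
For k >= 3: P[k] shifts by exactly -22
Delta array: [0, 0, 0, -22, -22, -22, -22]

Answer: [0, 0, 0, -22, -22, -22, -22]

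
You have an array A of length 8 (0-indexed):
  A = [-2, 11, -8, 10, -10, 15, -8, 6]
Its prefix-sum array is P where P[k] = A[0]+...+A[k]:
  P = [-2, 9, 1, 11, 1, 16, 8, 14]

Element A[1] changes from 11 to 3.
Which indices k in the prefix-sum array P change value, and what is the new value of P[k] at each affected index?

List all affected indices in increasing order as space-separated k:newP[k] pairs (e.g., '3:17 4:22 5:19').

P[k] = A[0] + ... + A[k]
P[k] includes A[1] iff k >= 1
Affected indices: 1, 2, ..., 7; delta = -8
  P[1]: 9 + -8 = 1
  P[2]: 1 + -8 = -7
  P[3]: 11 + -8 = 3
  P[4]: 1 + -8 = -7
  P[5]: 16 + -8 = 8
  P[6]: 8 + -8 = 0
  P[7]: 14 + -8 = 6

Answer: 1:1 2:-7 3:3 4:-7 5:8 6:0 7:6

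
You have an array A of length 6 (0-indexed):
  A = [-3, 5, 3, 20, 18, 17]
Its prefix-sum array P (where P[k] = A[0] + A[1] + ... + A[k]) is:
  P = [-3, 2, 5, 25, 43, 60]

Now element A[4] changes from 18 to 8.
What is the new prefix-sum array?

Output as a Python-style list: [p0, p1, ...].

Change: A[4] 18 -> 8, delta = -10
P[k] for k < 4: unchanged (A[4] not included)
P[k] for k >= 4: shift by delta = -10
  P[0] = -3 + 0 = -3
  P[1] = 2 + 0 = 2
  P[2] = 5 + 0 = 5
  P[3] = 25 + 0 = 25
  P[4] = 43 + -10 = 33
  P[5] = 60 + -10 = 50

Answer: [-3, 2, 5, 25, 33, 50]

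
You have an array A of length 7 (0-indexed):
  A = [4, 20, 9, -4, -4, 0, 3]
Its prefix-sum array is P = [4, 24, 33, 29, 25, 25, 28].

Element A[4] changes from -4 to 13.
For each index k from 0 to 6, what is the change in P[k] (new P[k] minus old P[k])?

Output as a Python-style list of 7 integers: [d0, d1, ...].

Answer: [0, 0, 0, 0, 17, 17, 17]

Derivation:
Element change: A[4] -4 -> 13, delta = 17
For k < 4: P[k] unchanged, delta_P[k] = 0
For k >= 4: P[k] shifts by exactly 17
Delta array: [0, 0, 0, 0, 17, 17, 17]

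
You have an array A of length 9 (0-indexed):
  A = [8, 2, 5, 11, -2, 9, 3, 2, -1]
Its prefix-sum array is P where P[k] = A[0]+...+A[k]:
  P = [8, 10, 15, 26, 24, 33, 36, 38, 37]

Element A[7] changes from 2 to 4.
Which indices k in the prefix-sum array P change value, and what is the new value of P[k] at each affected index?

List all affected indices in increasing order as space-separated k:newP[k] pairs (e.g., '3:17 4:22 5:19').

P[k] = A[0] + ... + A[k]
P[k] includes A[7] iff k >= 7
Affected indices: 7, 8, ..., 8; delta = 2
  P[7]: 38 + 2 = 40
  P[8]: 37 + 2 = 39

Answer: 7:40 8:39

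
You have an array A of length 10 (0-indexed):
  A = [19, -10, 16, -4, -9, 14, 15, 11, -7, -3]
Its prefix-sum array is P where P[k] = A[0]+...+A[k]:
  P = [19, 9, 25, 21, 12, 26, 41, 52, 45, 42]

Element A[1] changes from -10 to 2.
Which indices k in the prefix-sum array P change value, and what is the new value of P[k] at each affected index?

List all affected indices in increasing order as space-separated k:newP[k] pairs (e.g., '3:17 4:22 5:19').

Answer: 1:21 2:37 3:33 4:24 5:38 6:53 7:64 8:57 9:54

Derivation:
P[k] = A[0] + ... + A[k]
P[k] includes A[1] iff k >= 1
Affected indices: 1, 2, ..., 9; delta = 12
  P[1]: 9 + 12 = 21
  P[2]: 25 + 12 = 37
  P[3]: 21 + 12 = 33
  P[4]: 12 + 12 = 24
  P[5]: 26 + 12 = 38
  P[6]: 41 + 12 = 53
  P[7]: 52 + 12 = 64
  P[8]: 45 + 12 = 57
  P[9]: 42 + 12 = 54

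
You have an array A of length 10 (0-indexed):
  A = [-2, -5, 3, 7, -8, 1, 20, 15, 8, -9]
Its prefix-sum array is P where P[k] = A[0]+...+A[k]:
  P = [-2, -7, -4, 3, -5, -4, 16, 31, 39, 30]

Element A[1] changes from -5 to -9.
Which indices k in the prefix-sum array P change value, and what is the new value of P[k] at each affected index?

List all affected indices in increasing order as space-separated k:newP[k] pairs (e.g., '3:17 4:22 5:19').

Answer: 1:-11 2:-8 3:-1 4:-9 5:-8 6:12 7:27 8:35 9:26

Derivation:
P[k] = A[0] + ... + A[k]
P[k] includes A[1] iff k >= 1
Affected indices: 1, 2, ..., 9; delta = -4
  P[1]: -7 + -4 = -11
  P[2]: -4 + -4 = -8
  P[3]: 3 + -4 = -1
  P[4]: -5 + -4 = -9
  P[5]: -4 + -4 = -8
  P[6]: 16 + -4 = 12
  P[7]: 31 + -4 = 27
  P[8]: 39 + -4 = 35
  P[9]: 30 + -4 = 26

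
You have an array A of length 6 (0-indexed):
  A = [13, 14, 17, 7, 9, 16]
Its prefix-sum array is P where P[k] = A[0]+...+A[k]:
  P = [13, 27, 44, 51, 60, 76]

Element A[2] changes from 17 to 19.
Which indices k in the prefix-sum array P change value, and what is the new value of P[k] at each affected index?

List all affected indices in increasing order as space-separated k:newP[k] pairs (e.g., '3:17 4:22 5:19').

Answer: 2:46 3:53 4:62 5:78

Derivation:
P[k] = A[0] + ... + A[k]
P[k] includes A[2] iff k >= 2
Affected indices: 2, 3, ..., 5; delta = 2
  P[2]: 44 + 2 = 46
  P[3]: 51 + 2 = 53
  P[4]: 60 + 2 = 62
  P[5]: 76 + 2 = 78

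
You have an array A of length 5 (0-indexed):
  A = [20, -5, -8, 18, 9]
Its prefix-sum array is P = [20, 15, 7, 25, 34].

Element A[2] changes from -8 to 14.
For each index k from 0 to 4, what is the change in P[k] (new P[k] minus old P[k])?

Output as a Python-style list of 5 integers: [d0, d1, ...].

Answer: [0, 0, 22, 22, 22]

Derivation:
Element change: A[2] -8 -> 14, delta = 22
For k < 2: P[k] unchanged, delta_P[k] = 0
For k >= 2: P[k] shifts by exactly 22
Delta array: [0, 0, 22, 22, 22]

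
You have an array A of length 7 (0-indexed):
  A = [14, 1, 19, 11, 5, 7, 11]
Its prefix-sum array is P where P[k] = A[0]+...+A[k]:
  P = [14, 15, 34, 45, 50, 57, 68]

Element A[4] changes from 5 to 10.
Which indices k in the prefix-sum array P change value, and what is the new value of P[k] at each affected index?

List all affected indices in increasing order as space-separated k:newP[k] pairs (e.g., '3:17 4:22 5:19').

P[k] = A[0] + ... + A[k]
P[k] includes A[4] iff k >= 4
Affected indices: 4, 5, ..., 6; delta = 5
  P[4]: 50 + 5 = 55
  P[5]: 57 + 5 = 62
  P[6]: 68 + 5 = 73

Answer: 4:55 5:62 6:73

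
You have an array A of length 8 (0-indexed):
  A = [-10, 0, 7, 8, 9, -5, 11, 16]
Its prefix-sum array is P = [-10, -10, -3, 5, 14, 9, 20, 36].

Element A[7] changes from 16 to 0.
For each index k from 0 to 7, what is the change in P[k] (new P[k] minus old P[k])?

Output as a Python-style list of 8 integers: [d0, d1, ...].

Element change: A[7] 16 -> 0, delta = -16
For k < 7: P[k] unchanged, delta_P[k] = 0
For k >= 7: P[k] shifts by exactly -16
Delta array: [0, 0, 0, 0, 0, 0, 0, -16]

Answer: [0, 0, 0, 0, 0, 0, 0, -16]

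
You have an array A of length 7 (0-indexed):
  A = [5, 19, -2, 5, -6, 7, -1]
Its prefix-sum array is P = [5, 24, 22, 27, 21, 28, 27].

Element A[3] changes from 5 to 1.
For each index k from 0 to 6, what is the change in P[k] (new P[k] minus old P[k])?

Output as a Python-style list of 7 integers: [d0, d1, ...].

Element change: A[3] 5 -> 1, delta = -4
For k < 3: P[k] unchanged, delta_P[k] = 0
For k >= 3: P[k] shifts by exactly -4
Delta array: [0, 0, 0, -4, -4, -4, -4]

Answer: [0, 0, 0, -4, -4, -4, -4]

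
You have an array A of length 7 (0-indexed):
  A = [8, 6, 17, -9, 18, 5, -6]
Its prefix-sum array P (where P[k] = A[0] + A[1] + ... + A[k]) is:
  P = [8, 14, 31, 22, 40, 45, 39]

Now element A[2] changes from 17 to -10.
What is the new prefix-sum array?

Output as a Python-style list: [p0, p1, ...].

Change: A[2] 17 -> -10, delta = -27
P[k] for k < 2: unchanged (A[2] not included)
P[k] for k >= 2: shift by delta = -27
  P[0] = 8 + 0 = 8
  P[1] = 14 + 0 = 14
  P[2] = 31 + -27 = 4
  P[3] = 22 + -27 = -5
  P[4] = 40 + -27 = 13
  P[5] = 45 + -27 = 18
  P[6] = 39 + -27 = 12

Answer: [8, 14, 4, -5, 13, 18, 12]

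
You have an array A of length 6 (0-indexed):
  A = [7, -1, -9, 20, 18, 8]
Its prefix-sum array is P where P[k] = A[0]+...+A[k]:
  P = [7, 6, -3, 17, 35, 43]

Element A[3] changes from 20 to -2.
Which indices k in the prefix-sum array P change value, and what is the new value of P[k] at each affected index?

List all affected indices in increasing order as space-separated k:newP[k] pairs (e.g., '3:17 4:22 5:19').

Answer: 3:-5 4:13 5:21

Derivation:
P[k] = A[0] + ... + A[k]
P[k] includes A[3] iff k >= 3
Affected indices: 3, 4, ..., 5; delta = -22
  P[3]: 17 + -22 = -5
  P[4]: 35 + -22 = 13
  P[5]: 43 + -22 = 21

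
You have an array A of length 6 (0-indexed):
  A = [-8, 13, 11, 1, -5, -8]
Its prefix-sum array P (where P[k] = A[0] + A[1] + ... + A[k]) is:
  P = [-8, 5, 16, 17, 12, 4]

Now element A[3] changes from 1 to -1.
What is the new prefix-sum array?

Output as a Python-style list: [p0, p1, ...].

Change: A[3] 1 -> -1, delta = -2
P[k] for k < 3: unchanged (A[3] not included)
P[k] for k >= 3: shift by delta = -2
  P[0] = -8 + 0 = -8
  P[1] = 5 + 0 = 5
  P[2] = 16 + 0 = 16
  P[3] = 17 + -2 = 15
  P[4] = 12 + -2 = 10
  P[5] = 4 + -2 = 2

Answer: [-8, 5, 16, 15, 10, 2]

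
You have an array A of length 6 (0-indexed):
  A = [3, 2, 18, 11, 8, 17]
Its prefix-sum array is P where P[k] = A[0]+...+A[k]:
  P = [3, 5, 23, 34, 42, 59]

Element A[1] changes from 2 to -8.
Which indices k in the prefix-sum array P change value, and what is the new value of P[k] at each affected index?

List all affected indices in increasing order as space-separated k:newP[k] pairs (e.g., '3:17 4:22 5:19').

Answer: 1:-5 2:13 3:24 4:32 5:49

Derivation:
P[k] = A[0] + ... + A[k]
P[k] includes A[1] iff k >= 1
Affected indices: 1, 2, ..., 5; delta = -10
  P[1]: 5 + -10 = -5
  P[2]: 23 + -10 = 13
  P[3]: 34 + -10 = 24
  P[4]: 42 + -10 = 32
  P[5]: 59 + -10 = 49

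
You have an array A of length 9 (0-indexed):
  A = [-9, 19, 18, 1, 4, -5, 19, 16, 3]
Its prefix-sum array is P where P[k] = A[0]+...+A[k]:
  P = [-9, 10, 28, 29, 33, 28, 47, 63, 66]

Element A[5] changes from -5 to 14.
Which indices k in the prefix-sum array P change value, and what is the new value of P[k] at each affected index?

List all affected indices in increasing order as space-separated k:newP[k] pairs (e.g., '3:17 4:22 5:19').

P[k] = A[0] + ... + A[k]
P[k] includes A[5] iff k >= 5
Affected indices: 5, 6, ..., 8; delta = 19
  P[5]: 28 + 19 = 47
  P[6]: 47 + 19 = 66
  P[7]: 63 + 19 = 82
  P[8]: 66 + 19 = 85

Answer: 5:47 6:66 7:82 8:85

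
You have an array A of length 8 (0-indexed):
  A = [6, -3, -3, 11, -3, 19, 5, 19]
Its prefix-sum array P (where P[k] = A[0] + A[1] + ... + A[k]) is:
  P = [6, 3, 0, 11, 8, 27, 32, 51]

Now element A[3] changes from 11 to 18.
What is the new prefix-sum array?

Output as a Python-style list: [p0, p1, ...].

Answer: [6, 3, 0, 18, 15, 34, 39, 58]

Derivation:
Change: A[3] 11 -> 18, delta = 7
P[k] for k < 3: unchanged (A[3] not included)
P[k] for k >= 3: shift by delta = 7
  P[0] = 6 + 0 = 6
  P[1] = 3 + 0 = 3
  P[2] = 0 + 0 = 0
  P[3] = 11 + 7 = 18
  P[4] = 8 + 7 = 15
  P[5] = 27 + 7 = 34
  P[6] = 32 + 7 = 39
  P[7] = 51 + 7 = 58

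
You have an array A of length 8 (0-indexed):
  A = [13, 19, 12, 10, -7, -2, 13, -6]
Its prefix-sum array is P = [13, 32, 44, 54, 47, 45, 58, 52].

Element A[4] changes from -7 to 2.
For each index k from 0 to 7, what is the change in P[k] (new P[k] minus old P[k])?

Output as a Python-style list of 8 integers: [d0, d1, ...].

Answer: [0, 0, 0, 0, 9, 9, 9, 9]

Derivation:
Element change: A[4] -7 -> 2, delta = 9
For k < 4: P[k] unchanged, delta_P[k] = 0
For k >= 4: P[k] shifts by exactly 9
Delta array: [0, 0, 0, 0, 9, 9, 9, 9]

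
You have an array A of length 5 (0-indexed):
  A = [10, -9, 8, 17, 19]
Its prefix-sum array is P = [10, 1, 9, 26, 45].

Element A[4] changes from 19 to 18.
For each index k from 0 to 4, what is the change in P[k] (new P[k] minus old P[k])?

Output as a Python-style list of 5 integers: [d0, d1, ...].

Element change: A[4] 19 -> 18, delta = -1
For k < 4: P[k] unchanged, delta_P[k] = 0
For k >= 4: P[k] shifts by exactly -1
Delta array: [0, 0, 0, 0, -1]

Answer: [0, 0, 0, 0, -1]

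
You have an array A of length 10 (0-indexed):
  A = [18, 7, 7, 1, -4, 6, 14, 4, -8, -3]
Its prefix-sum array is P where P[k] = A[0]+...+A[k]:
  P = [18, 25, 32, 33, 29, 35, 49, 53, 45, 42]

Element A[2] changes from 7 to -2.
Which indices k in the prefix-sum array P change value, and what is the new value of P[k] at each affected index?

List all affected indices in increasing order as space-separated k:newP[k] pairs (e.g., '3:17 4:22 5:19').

Answer: 2:23 3:24 4:20 5:26 6:40 7:44 8:36 9:33

Derivation:
P[k] = A[0] + ... + A[k]
P[k] includes A[2] iff k >= 2
Affected indices: 2, 3, ..., 9; delta = -9
  P[2]: 32 + -9 = 23
  P[3]: 33 + -9 = 24
  P[4]: 29 + -9 = 20
  P[5]: 35 + -9 = 26
  P[6]: 49 + -9 = 40
  P[7]: 53 + -9 = 44
  P[8]: 45 + -9 = 36
  P[9]: 42 + -9 = 33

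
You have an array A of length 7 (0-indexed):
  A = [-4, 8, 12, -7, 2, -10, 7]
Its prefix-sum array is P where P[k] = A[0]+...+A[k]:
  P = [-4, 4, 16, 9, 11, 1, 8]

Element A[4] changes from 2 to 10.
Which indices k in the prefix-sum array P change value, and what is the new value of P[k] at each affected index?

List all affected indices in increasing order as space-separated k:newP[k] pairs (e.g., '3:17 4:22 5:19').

P[k] = A[0] + ... + A[k]
P[k] includes A[4] iff k >= 4
Affected indices: 4, 5, ..., 6; delta = 8
  P[4]: 11 + 8 = 19
  P[5]: 1 + 8 = 9
  P[6]: 8 + 8 = 16

Answer: 4:19 5:9 6:16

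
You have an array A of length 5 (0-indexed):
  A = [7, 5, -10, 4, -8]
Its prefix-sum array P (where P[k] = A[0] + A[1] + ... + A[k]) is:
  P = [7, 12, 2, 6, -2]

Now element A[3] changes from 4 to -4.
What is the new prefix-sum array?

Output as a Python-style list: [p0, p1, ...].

Answer: [7, 12, 2, -2, -10]

Derivation:
Change: A[3] 4 -> -4, delta = -8
P[k] for k < 3: unchanged (A[3] not included)
P[k] for k >= 3: shift by delta = -8
  P[0] = 7 + 0 = 7
  P[1] = 12 + 0 = 12
  P[2] = 2 + 0 = 2
  P[3] = 6 + -8 = -2
  P[4] = -2 + -8 = -10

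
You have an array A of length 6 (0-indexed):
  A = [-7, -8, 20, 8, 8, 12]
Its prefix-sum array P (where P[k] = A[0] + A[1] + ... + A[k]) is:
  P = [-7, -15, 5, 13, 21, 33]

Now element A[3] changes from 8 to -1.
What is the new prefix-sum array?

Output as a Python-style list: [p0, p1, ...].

Change: A[3] 8 -> -1, delta = -9
P[k] for k < 3: unchanged (A[3] not included)
P[k] for k >= 3: shift by delta = -9
  P[0] = -7 + 0 = -7
  P[1] = -15 + 0 = -15
  P[2] = 5 + 0 = 5
  P[3] = 13 + -9 = 4
  P[4] = 21 + -9 = 12
  P[5] = 33 + -9 = 24

Answer: [-7, -15, 5, 4, 12, 24]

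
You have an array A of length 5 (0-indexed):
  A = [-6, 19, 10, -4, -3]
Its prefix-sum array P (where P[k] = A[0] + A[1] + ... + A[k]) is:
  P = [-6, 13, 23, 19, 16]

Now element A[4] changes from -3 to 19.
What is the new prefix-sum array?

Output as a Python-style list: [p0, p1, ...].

Answer: [-6, 13, 23, 19, 38]

Derivation:
Change: A[4] -3 -> 19, delta = 22
P[k] for k < 4: unchanged (A[4] not included)
P[k] for k >= 4: shift by delta = 22
  P[0] = -6 + 0 = -6
  P[1] = 13 + 0 = 13
  P[2] = 23 + 0 = 23
  P[3] = 19 + 0 = 19
  P[4] = 16 + 22 = 38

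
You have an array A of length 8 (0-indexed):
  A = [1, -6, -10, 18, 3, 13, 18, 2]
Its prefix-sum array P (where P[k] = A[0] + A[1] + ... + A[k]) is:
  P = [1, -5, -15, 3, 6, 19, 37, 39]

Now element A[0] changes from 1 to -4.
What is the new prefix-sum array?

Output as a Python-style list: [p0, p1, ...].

Change: A[0] 1 -> -4, delta = -5
P[k] for k < 0: unchanged (A[0] not included)
P[k] for k >= 0: shift by delta = -5
  P[0] = 1 + -5 = -4
  P[1] = -5 + -5 = -10
  P[2] = -15 + -5 = -20
  P[3] = 3 + -5 = -2
  P[4] = 6 + -5 = 1
  P[5] = 19 + -5 = 14
  P[6] = 37 + -5 = 32
  P[7] = 39 + -5 = 34

Answer: [-4, -10, -20, -2, 1, 14, 32, 34]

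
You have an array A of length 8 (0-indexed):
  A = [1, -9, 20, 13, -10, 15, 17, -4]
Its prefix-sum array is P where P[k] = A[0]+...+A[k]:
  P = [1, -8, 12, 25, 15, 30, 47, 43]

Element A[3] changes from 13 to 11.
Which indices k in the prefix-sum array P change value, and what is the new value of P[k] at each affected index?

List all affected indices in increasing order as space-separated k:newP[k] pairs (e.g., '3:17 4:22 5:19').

P[k] = A[0] + ... + A[k]
P[k] includes A[3] iff k >= 3
Affected indices: 3, 4, ..., 7; delta = -2
  P[3]: 25 + -2 = 23
  P[4]: 15 + -2 = 13
  P[5]: 30 + -2 = 28
  P[6]: 47 + -2 = 45
  P[7]: 43 + -2 = 41

Answer: 3:23 4:13 5:28 6:45 7:41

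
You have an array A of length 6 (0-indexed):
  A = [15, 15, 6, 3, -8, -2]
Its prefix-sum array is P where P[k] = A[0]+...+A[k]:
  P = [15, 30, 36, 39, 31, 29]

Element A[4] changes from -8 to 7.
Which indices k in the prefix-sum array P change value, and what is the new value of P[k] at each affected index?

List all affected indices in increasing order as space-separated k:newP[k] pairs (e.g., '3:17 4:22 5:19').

Answer: 4:46 5:44

Derivation:
P[k] = A[0] + ... + A[k]
P[k] includes A[4] iff k >= 4
Affected indices: 4, 5, ..., 5; delta = 15
  P[4]: 31 + 15 = 46
  P[5]: 29 + 15 = 44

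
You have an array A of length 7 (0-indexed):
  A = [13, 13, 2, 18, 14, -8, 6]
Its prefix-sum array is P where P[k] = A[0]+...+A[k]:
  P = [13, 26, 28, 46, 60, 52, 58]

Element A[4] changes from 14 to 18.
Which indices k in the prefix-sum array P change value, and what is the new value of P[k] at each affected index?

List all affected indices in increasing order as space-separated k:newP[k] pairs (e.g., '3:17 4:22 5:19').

Answer: 4:64 5:56 6:62

Derivation:
P[k] = A[0] + ... + A[k]
P[k] includes A[4] iff k >= 4
Affected indices: 4, 5, ..., 6; delta = 4
  P[4]: 60 + 4 = 64
  P[5]: 52 + 4 = 56
  P[6]: 58 + 4 = 62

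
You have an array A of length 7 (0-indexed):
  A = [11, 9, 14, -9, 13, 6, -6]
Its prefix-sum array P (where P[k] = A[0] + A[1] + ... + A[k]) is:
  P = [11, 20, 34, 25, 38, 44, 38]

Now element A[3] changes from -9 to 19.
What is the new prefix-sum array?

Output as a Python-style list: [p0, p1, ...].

Answer: [11, 20, 34, 53, 66, 72, 66]

Derivation:
Change: A[3] -9 -> 19, delta = 28
P[k] for k < 3: unchanged (A[3] not included)
P[k] for k >= 3: shift by delta = 28
  P[0] = 11 + 0 = 11
  P[1] = 20 + 0 = 20
  P[2] = 34 + 0 = 34
  P[3] = 25 + 28 = 53
  P[4] = 38 + 28 = 66
  P[5] = 44 + 28 = 72
  P[6] = 38 + 28 = 66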